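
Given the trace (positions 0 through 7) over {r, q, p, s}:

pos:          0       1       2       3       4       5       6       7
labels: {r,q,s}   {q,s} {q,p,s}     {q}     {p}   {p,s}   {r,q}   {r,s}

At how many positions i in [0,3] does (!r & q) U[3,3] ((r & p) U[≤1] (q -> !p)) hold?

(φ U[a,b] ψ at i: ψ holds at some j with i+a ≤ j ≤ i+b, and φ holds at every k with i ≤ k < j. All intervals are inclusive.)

1

Evaluate at each i in [0,3]:
  i=0: ✗ (lhs fails at k=0 before rhs at j=3)
  i=1: ✓ (rhs at j=4; lhs holds on [1,3])
  i=2: ✗ (lhs fails at k=4 before rhs at j=5)
  i=3: ✗ (lhs fails at k=4 before rhs at j=6)
Positions where it holds: {1} → 1.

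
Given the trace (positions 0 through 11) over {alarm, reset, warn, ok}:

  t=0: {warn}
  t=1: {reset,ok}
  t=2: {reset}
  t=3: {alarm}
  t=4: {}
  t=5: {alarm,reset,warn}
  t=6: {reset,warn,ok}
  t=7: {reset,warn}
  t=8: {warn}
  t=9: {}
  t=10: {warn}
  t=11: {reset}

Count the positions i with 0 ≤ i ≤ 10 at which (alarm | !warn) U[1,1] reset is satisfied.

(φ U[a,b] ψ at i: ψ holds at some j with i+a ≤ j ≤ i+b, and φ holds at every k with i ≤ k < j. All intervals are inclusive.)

3

Evaluate at each i in [0,10]:
  i=0: ✗ (lhs fails at k=0 before rhs at j=1)
  i=1: ✓ (rhs at j=2; lhs holds on [1,1])
  i=2: ✗ (no rhs in [3,3])
  i=3: ✗ (no rhs in [4,4])
  i=4: ✓ (rhs at j=5; lhs holds on [4,4])
  i=5: ✓ (rhs at j=6; lhs holds on [5,5])
  i=6: ✗ (lhs fails at k=6 before rhs at j=7)
  i=7: ✗ (no rhs in [8,8])
  i=8: ✗ (no rhs in [9,9])
  i=9: ✗ (no rhs in [10,10])
  i=10: ✗ (lhs fails at k=10 before rhs at j=11)
Positions where it holds: {1, 4, 5} → 3.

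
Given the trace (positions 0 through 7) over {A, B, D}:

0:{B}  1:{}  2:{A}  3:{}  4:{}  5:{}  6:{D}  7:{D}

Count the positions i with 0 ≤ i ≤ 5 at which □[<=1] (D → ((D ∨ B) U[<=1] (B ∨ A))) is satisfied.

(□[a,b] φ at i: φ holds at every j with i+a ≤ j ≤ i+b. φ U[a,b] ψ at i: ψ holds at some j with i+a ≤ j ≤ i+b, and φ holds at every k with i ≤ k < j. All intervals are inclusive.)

5

Evaluate at each i in [0,5]:
  i=0: ✓ (all of [0,1])
  i=1: ✓ (all of [1,2])
  i=2: ✓ (all of [2,3])
  i=3: ✓ (all of [3,4])
  i=4: ✓ (all of [4,5])
  i=5: ✗ (fails at j=6)
Positions where it holds: {0, 1, 2, 3, 4} → 5.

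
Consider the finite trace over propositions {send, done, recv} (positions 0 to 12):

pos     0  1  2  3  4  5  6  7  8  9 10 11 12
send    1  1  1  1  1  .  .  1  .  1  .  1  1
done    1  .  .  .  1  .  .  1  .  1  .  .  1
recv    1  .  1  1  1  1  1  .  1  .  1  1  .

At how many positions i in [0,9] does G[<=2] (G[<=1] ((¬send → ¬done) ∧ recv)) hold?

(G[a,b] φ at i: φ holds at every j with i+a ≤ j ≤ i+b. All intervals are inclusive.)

2

Evaluate at each i in [0,9]:
  i=0: ✗ (fails at j=0)
  i=1: ✗ (fails at j=1)
  i=2: ✓ (all of [2,4])
  i=3: ✓ (all of [3,5])
  i=4: ✗ (fails at j=6)
  i=5: ✗ (fails at j=6)
  i=6: ✗ (fails at j=6)
  i=7: ✗ (fails at j=7)
  i=8: ✗ (fails at j=8)
  i=9: ✗ (fails at j=9)
Positions where it holds: {2, 3} → 2.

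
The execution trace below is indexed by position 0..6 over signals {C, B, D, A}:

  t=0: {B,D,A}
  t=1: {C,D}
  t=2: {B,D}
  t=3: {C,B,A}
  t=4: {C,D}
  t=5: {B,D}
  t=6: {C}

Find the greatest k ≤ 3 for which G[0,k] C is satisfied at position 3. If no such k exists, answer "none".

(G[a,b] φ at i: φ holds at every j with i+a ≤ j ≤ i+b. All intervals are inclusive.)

1

C must hold from j=3 onward; find where it first fails.
  j=3: holds
  j=4: holds
  j=5: fails
Holds on [3,4], so largest k = 1.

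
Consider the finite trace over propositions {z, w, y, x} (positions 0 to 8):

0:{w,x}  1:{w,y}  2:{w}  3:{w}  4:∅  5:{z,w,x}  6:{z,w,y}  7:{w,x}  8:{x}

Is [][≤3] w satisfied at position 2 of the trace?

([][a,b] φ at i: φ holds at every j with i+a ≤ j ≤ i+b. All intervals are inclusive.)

Check w at every j in [2,5]:
  j=2: true
  j=3: true
  j=4: false
  j=5: true
Fails at j=4 → formula fails.

Does not hold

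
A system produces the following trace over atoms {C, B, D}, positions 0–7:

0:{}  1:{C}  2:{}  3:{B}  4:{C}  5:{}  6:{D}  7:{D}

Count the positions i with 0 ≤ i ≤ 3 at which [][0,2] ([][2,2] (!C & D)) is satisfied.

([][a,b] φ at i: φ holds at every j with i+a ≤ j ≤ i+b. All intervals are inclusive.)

Evaluate at each i in [0,3]:
  i=0: ✗ (fails at j=0)
  i=1: ✗ (fails at j=1)
  i=2: ✗ (fails at j=2)
  i=3: ✗ (fails at j=3)
Positions where it holds: {} → 0.

0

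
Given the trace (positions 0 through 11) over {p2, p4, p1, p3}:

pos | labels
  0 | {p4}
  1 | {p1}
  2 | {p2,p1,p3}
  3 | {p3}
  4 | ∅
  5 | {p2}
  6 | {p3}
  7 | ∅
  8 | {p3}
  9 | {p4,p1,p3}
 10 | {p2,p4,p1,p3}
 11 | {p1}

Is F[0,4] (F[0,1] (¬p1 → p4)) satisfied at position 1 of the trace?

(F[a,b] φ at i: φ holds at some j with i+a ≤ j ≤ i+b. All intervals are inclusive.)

True

Check F[0,1] (¬p1 → p4) at each j in [1,5]:
  j=1: holds (witness at 1)
  j=2: holds (witness at 2)
  j=3: fails (none in [3,4])
  j=4: fails (none in [4,5])
  j=5: fails (none in [5,6])
Found at j=1 → formula holds.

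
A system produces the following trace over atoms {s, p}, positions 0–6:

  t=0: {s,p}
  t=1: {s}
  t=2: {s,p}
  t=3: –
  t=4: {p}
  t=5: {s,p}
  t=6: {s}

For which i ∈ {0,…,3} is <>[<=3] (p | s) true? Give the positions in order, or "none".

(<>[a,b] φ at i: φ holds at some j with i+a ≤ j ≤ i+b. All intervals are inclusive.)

Evaluate at each i in [0,3]:
  i=0: ✓ (witness j=0)
  i=1: ✓ (witness j=1)
  i=2: ✓ (witness j=2)
  i=3: ✓ (witness j=4)

0, 1, 2, 3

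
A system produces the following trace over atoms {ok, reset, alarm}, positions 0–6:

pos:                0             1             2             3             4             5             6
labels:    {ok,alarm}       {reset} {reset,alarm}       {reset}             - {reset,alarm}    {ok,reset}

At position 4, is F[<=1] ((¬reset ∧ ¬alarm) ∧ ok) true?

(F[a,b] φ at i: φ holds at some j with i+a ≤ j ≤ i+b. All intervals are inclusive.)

Check ((¬reset ∧ ¬alarm) ∧ ok) at each j in [4,5]:
  j=4: false
  j=5: false
No position in the window satisfies it → formula fails.

False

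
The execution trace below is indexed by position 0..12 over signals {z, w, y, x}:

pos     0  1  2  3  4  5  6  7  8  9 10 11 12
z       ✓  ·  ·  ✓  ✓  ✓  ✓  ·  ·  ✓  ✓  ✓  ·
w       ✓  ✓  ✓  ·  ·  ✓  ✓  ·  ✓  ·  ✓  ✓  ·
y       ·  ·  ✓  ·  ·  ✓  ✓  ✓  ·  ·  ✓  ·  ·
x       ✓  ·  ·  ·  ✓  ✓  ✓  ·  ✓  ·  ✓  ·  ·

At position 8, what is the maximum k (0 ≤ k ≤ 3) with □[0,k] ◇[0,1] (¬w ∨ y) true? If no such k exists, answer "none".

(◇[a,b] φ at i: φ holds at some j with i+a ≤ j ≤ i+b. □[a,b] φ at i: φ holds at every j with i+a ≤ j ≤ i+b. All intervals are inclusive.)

3

◇[0,1] (¬w ∨ y) must hold from j=8 onward; find where it first fails.
  j=8: holds
  j=9: holds
  j=10: holds
  j=11: holds
Holds through j=11; largest k = 3.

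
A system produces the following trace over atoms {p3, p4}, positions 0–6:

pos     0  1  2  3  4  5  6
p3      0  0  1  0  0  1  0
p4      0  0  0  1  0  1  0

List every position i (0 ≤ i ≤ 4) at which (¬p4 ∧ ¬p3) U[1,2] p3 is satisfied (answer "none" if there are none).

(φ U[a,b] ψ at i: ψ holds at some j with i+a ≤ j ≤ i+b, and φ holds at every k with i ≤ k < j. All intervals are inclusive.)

Evaluate at each i in [0,4]:
  i=0: ✓ (rhs at j=2; lhs holds on [0,1])
  i=1: ✓ (rhs at j=2; lhs holds on [1,1])
  i=2: ✗ (no rhs in [3,4])
  i=3: ✗ (lhs fails at k=3 before rhs at j=5)
  i=4: ✓ (rhs at j=5; lhs holds on [4,4])

0, 1, 4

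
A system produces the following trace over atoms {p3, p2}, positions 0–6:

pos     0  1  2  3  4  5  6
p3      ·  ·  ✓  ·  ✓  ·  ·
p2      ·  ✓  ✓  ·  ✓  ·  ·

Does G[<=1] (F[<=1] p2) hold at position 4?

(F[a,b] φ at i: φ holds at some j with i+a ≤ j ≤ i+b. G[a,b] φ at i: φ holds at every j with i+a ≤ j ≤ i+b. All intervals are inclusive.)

Check F[<=1] p2 at every j in [4,5]:
  j=4: holds (witness at 4)
  j=5: fails (none in [5,6])
Fails at j=5 → formula fails.

No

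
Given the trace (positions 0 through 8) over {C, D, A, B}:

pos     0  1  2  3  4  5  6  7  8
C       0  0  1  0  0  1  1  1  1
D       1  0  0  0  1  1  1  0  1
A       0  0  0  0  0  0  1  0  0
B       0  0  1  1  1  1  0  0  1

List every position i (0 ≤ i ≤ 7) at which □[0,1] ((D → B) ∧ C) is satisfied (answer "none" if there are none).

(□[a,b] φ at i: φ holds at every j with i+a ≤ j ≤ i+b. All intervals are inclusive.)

Evaluate at each i in [0,7]:
  i=0: ✗ (fails at j=0)
  i=1: ✗ (fails at j=1)
  i=2: ✗ (fails at j=3)
  i=3: ✗ (fails at j=3)
  i=4: ✗ (fails at j=4)
  i=5: ✗ (fails at j=6)
  i=6: ✗ (fails at j=6)
  i=7: ✓ (all of [7,8])

7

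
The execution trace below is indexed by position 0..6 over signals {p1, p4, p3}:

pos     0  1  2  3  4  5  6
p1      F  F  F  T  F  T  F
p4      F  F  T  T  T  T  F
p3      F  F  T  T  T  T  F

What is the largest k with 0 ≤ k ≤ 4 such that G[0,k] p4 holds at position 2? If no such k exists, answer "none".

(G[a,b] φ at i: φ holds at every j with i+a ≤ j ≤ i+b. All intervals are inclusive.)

3

p4 must hold from j=2 onward; find where it first fails.
  j=2: holds
  j=3: holds
  j=4: holds
  j=5: holds
  j=6: fails
Holds on [2,5], so largest k = 3.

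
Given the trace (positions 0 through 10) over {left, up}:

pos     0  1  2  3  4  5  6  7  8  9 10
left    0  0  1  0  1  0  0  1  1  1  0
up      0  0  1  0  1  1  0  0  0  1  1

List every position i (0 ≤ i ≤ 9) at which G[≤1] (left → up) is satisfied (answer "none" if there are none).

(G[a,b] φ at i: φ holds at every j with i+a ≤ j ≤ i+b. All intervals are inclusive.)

Evaluate at each i in [0,9]:
  i=0: ✓ (all of [0,1])
  i=1: ✓ (all of [1,2])
  i=2: ✓ (all of [2,3])
  i=3: ✓ (all of [3,4])
  i=4: ✓ (all of [4,5])
  i=5: ✓ (all of [5,6])
  i=6: ✗ (fails at j=7)
  i=7: ✗ (fails at j=7)
  i=8: ✗ (fails at j=8)
  i=9: ✓ (all of [9,10])

0, 1, 2, 3, 4, 5, 9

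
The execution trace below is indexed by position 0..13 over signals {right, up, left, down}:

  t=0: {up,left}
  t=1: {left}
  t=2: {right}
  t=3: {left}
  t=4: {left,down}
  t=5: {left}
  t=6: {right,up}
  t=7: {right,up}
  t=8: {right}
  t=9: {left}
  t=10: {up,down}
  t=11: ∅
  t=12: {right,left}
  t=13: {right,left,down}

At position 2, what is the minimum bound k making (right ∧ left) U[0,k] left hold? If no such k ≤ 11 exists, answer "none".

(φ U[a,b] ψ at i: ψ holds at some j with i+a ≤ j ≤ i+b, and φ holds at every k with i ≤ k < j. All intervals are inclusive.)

none

Need earliest j ≥ 2 with left, and (right ∧ left) at every k in [2,j-1].
  j=2: rhs fails.
  j=3: rhs holds but lhs fails at k=2.
  j=4: rhs holds but lhs fails at k=2.
  j=5: rhs holds but lhs fails at k=2.
  j=6: rhs fails.
  j=7: rhs fails.
  j=8: rhs fails.
  j=9: rhs holds but lhs fails at k=2.
  j=10: rhs fails.
  j=11: rhs fails.
  j=12: rhs holds but lhs fails at k=2.
  j=13: rhs holds but lhs fails at k=2.
No witness within the range → none.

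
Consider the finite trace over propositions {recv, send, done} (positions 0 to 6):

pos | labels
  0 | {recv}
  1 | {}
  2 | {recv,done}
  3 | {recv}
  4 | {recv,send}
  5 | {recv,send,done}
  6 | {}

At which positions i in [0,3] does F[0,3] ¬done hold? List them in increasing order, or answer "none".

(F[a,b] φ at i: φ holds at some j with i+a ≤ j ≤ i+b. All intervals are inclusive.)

0, 1, 2, 3

Evaluate at each i in [0,3]:
  i=0: ✓ (witness j=0)
  i=1: ✓ (witness j=1)
  i=2: ✓ (witness j=3)
  i=3: ✓ (witness j=3)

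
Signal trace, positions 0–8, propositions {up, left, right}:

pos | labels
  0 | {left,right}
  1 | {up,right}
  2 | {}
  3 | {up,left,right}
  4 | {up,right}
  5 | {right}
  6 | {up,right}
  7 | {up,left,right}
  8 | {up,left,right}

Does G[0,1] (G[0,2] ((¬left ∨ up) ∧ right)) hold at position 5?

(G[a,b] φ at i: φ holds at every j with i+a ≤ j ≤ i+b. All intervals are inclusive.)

Check G[0,2] ((¬left ∨ up) ∧ right) at every j in [5,6]:
  j=5: holds on [5,7]
  j=6: holds on [6,8]
All positions satisfy it → formula holds.

Yes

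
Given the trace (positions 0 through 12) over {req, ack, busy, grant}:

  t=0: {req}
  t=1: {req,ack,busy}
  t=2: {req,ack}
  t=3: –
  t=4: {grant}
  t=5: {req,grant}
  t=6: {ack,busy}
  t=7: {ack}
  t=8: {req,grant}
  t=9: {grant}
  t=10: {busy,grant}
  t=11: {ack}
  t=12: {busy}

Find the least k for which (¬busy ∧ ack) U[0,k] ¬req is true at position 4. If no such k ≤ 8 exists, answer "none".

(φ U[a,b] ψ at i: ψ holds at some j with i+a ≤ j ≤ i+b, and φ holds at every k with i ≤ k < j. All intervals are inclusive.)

Need earliest j ≥ 4 with ¬req, and (¬busy ∧ ack) at every k in [4,j-1].
  j=4: rhs holds (empty prefix). k = 0.

0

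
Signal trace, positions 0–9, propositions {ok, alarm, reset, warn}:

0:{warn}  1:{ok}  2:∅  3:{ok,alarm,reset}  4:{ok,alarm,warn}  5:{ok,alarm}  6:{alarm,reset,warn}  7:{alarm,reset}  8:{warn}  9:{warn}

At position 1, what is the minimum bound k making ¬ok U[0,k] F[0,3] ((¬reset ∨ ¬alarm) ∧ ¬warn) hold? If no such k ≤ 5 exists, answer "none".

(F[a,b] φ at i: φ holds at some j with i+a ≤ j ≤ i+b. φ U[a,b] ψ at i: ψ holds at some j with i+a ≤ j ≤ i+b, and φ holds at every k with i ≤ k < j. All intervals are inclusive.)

0

Need earliest j ≥ 1 with F[0,3] ((¬reset ∨ ¬alarm) ∧ ¬warn), and ¬ok at every k in [1,j-1].
  j=1: rhs holds (empty prefix). k = 0.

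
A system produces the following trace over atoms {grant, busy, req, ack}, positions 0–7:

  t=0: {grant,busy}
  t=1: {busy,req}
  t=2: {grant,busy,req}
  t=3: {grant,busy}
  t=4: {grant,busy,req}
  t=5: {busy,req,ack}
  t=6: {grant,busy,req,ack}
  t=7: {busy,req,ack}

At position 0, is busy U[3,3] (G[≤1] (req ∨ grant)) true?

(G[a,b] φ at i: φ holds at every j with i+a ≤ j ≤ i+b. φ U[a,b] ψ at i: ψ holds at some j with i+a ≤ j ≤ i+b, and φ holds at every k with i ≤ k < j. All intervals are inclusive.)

Need some j in [3,3] with G[≤1] (req ∨ grant), and busy at every k in [0,j-1].
  j=3: G[≤1] (req ∨ grant) holds; busy holds at every k in [0,2] → satisfied.

Yes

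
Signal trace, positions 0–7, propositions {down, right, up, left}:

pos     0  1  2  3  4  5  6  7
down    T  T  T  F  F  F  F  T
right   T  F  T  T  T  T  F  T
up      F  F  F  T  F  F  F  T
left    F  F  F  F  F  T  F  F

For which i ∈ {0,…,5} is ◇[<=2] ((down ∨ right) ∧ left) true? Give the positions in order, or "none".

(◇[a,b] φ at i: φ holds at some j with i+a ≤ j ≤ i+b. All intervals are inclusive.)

3, 4, 5

Evaluate at each i in [0,5]:
  i=0: ✗ (none in [0,2])
  i=1: ✗ (none in [1,3])
  i=2: ✗ (none in [2,4])
  i=3: ✓ (witness j=5)
  i=4: ✓ (witness j=5)
  i=5: ✓ (witness j=5)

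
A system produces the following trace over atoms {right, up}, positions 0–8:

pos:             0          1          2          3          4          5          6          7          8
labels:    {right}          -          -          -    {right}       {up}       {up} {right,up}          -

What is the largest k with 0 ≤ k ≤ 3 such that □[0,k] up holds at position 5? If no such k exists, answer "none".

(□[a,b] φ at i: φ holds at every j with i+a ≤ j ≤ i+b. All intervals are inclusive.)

2

up must hold from j=5 onward; find where it first fails.
  j=5: holds
  j=6: holds
  j=7: holds
  j=8: fails
Holds on [5,7], so largest k = 2.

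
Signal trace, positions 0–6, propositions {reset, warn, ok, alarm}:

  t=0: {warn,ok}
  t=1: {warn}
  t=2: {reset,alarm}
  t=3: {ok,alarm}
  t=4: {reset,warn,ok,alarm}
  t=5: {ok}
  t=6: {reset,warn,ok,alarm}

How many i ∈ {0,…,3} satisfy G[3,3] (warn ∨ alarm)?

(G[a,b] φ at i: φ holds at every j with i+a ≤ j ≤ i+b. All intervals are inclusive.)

Evaluate at each i in [0,3]:
  i=0: ✓ (all of [3,3])
  i=1: ✓ (all of [4,4])
  i=2: ✗ (fails at j=5)
  i=3: ✓ (all of [6,6])
Positions where it holds: {0, 1, 3} → 3.

3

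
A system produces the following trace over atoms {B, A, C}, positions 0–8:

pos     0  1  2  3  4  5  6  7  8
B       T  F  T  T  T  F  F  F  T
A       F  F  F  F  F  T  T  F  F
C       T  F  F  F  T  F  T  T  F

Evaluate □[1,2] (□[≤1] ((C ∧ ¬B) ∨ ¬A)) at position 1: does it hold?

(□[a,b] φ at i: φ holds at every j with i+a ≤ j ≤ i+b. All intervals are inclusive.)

Check □[≤1] ((C ∧ ¬B) ∨ ¬A) at every j in [2,3]:
  j=2: holds on [2,3]
  j=3: holds on [3,4]
All positions satisfy it → formula holds.

Yes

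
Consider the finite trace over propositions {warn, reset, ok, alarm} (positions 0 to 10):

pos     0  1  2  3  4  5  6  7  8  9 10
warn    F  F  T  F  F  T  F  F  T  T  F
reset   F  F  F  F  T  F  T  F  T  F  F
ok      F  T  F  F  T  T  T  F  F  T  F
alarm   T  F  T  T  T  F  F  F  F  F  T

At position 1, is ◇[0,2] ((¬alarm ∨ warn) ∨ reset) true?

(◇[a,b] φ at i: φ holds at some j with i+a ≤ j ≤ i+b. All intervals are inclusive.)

True

Check ((¬alarm ∨ warn) ∨ reset) at each j in [1,3]:
  j=1: true
  j=2: true
  j=3: false
Found at j=1 → formula holds.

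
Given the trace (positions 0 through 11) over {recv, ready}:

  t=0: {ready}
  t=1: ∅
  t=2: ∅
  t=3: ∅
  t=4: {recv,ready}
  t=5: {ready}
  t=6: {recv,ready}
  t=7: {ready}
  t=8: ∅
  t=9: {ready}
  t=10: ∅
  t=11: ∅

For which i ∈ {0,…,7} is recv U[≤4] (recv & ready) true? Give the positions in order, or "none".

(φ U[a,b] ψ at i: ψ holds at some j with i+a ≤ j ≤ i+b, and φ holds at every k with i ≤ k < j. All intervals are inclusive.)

Evaluate at each i in [0,7]:
  i=0: ✗ (lhs fails at k=0 before rhs at j=4)
  i=1: ✗ (lhs fails at k=1 before rhs at j=4)
  i=2: ✗ (lhs fails at k=2 before rhs at j=4)
  i=3: ✗ (lhs fails at k=3 before rhs at j=4)
  i=4: ✓ (rhs at j=4)
  i=5: ✗ (lhs fails at k=5 before rhs at j=6)
  i=6: ✓ (rhs at j=6)
  i=7: ✗ (no rhs in [7,11])

4, 6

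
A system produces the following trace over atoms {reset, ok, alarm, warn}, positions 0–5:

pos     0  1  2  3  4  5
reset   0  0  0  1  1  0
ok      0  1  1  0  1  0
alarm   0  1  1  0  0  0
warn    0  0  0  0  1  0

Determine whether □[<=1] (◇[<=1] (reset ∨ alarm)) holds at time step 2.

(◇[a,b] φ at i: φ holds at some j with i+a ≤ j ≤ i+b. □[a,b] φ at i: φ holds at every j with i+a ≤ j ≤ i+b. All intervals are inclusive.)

Yes

Check ◇[<=1] (reset ∨ alarm) at every j in [2,3]:
  j=2: holds (witness at 2)
  j=3: holds (witness at 3)
All positions satisfy it → formula holds.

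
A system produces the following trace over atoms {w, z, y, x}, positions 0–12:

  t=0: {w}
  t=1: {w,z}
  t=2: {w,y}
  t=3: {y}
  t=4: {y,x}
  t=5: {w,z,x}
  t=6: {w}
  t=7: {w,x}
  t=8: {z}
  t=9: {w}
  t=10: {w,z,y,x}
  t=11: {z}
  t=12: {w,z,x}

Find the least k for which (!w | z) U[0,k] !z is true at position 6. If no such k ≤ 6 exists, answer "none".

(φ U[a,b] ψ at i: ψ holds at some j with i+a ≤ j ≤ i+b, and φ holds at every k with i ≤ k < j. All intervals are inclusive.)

0

Need earliest j ≥ 6 with !z, and (!w | z) at every k in [6,j-1].
  j=6: rhs holds (empty prefix). k = 0.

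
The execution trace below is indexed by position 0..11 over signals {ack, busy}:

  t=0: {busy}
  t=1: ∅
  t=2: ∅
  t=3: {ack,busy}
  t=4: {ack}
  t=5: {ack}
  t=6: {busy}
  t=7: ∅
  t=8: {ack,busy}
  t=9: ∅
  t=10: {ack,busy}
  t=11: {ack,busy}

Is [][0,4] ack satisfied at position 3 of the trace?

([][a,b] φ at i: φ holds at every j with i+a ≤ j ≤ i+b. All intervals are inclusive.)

No

Check ack at every j in [3,7]:
  j=3: true
  j=4: true
  j=5: true
  j=6: false
  j=7: false
Fails at j=6 → formula fails.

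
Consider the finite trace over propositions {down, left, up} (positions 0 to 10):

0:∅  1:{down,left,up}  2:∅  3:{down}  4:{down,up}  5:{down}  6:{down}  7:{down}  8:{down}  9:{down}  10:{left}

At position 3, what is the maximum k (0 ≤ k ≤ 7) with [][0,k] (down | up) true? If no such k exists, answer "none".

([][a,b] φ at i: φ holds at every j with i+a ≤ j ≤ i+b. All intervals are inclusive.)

6

(down | up) must hold from j=3 onward; find where it first fails.
  j=3: holds
  j=4: holds
  j=5: holds
  j=6: holds
  j=7: holds
  j=8: holds
  j=9: holds
  j=10: fails
Holds on [3,9], so largest k = 6.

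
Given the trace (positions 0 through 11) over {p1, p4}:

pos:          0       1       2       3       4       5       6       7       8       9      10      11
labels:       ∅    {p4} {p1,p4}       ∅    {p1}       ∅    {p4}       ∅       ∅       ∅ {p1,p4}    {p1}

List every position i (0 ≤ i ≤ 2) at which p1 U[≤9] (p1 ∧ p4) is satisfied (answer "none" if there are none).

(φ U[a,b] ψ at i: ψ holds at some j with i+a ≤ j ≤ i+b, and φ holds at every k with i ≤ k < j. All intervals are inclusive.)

Evaluate at each i in [0,2]:
  i=0: ✗ (lhs fails at k=0 before rhs at j=2)
  i=1: ✗ (lhs fails at k=1 before rhs at j=2)
  i=2: ✓ (rhs at j=2)

2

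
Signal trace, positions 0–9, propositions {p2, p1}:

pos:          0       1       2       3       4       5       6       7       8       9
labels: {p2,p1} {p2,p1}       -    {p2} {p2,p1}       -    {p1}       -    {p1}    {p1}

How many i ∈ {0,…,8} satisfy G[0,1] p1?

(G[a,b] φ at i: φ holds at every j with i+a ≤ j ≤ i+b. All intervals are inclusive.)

Evaluate at each i in [0,8]:
  i=0: ✓ (all of [0,1])
  i=1: ✗ (fails at j=2)
  i=2: ✗ (fails at j=2)
  i=3: ✗ (fails at j=3)
  i=4: ✗ (fails at j=5)
  i=5: ✗ (fails at j=5)
  i=6: ✗ (fails at j=7)
  i=7: ✗ (fails at j=7)
  i=8: ✓ (all of [8,9])
Positions where it holds: {0, 8} → 2.

2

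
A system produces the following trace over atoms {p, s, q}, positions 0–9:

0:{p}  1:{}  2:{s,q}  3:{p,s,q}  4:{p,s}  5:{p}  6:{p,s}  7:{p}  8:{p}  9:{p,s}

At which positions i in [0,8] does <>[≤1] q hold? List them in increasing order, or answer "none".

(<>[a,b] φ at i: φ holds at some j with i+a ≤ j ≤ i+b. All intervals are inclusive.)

1, 2, 3

Evaluate at each i in [0,8]:
  i=0: ✗ (none in [0,1])
  i=1: ✓ (witness j=2)
  i=2: ✓ (witness j=2)
  i=3: ✓ (witness j=3)
  i=4: ✗ (none in [4,5])
  i=5: ✗ (none in [5,6])
  i=6: ✗ (none in [6,7])
  i=7: ✗ (none in [7,8])
  i=8: ✗ (none in [8,9])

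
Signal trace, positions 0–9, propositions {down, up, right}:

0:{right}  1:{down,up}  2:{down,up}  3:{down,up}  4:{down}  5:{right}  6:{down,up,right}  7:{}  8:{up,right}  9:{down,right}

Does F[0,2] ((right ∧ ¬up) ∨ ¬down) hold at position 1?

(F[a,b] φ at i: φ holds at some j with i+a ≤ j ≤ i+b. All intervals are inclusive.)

False

Check ((right ∧ ¬up) ∨ ¬down) at each j in [1,3]:
  j=1: false
  j=2: false
  j=3: false
No position in the window satisfies it → formula fails.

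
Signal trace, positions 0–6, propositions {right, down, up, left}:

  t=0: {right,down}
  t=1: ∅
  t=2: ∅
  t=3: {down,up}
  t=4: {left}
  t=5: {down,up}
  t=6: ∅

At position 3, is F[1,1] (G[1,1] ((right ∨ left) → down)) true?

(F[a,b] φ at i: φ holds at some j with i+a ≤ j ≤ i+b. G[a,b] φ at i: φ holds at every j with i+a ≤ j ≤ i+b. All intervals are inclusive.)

Check G[1,1] ((right ∨ left) → down) at each j in [4,4]:
  j=4: holds on [5,5]
Found at j=4 → formula holds.

Holds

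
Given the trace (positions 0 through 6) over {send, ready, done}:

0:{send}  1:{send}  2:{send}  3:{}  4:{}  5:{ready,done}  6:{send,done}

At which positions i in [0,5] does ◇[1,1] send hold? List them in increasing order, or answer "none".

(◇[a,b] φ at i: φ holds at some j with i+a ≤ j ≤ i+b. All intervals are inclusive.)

0, 1, 5

Evaluate at each i in [0,5]:
  i=0: ✓ (witness j=1)
  i=1: ✓ (witness j=2)
  i=2: ✗ (none in [3,3])
  i=3: ✗ (none in [4,4])
  i=4: ✗ (none in [5,5])
  i=5: ✓ (witness j=6)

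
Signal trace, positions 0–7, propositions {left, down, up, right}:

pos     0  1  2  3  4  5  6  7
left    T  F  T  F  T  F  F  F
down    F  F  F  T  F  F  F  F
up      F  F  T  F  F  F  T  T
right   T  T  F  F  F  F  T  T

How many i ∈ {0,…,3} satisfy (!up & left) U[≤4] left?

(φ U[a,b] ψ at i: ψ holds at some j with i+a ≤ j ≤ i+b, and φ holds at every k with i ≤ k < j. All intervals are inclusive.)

2

Evaluate at each i in [0,3]:
  i=0: ✓ (rhs at j=0)
  i=1: ✗ (lhs fails at k=1 before rhs at j=2)
  i=2: ✓ (rhs at j=2)
  i=3: ✗ (lhs fails at k=3 before rhs at j=4)
Positions where it holds: {0, 2} → 2.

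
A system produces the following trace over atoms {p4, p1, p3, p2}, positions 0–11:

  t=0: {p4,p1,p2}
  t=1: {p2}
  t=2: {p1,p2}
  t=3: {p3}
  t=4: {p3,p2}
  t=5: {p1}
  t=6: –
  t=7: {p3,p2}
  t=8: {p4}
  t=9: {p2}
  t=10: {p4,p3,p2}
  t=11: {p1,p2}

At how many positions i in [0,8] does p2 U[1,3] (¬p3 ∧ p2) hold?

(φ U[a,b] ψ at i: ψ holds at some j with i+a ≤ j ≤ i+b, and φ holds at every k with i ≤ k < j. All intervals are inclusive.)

Evaluate at each i in [0,8]:
  i=0: ✓ (rhs at j=1; lhs holds on [0,0])
  i=1: ✓ (rhs at j=2; lhs holds on [1,1])
  i=2: ✗ (no rhs in [3,5])
  i=3: ✗ (no rhs in [4,6])
  i=4: ✗ (no rhs in [5,7])
  i=5: ✗ (no rhs in [6,8])
  i=6: ✗ (lhs fails at k=6 before rhs at j=9)
  i=7: ✗ (lhs fails at k=8 before rhs at j=9)
  i=8: ✗ (lhs fails at k=8 before rhs at j=9)
Positions where it holds: {0, 1} → 2.

2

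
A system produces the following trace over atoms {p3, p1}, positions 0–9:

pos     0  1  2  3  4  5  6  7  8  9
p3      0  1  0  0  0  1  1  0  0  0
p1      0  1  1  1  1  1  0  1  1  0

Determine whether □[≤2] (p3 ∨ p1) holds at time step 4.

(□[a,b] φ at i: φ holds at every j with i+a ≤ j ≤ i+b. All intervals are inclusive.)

Check (p3 ∨ p1) at every j in [4,6]:
  j=4: true
  j=5: true
  j=6: true
All positions satisfy it → formula holds.

True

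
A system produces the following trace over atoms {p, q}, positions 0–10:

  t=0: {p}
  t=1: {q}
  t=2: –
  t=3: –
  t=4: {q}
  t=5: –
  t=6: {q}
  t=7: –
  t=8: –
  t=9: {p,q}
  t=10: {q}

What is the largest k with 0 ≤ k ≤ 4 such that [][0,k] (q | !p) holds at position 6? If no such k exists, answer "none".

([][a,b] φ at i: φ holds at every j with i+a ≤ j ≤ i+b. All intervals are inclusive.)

4

(q | !p) must hold from j=6 onward; find where it first fails.
  j=6: holds
  j=7: holds
  j=8: holds
  j=9: holds
  j=10: holds
Holds through j=10; largest k = 4.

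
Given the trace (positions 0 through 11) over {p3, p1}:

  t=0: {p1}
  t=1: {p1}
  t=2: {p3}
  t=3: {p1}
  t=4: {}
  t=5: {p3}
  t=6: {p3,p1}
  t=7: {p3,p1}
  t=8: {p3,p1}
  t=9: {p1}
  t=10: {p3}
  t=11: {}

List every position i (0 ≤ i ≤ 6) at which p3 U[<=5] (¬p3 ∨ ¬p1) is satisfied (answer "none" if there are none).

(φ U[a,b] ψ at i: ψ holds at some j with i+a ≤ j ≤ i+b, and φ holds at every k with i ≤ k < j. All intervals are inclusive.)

0, 1, 2, 3, 4, 5, 6

Evaluate at each i in [0,6]:
  i=0: ✓ (rhs at j=0)
  i=1: ✓ (rhs at j=1)
  i=2: ✓ (rhs at j=2)
  i=3: ✓ (rhs at j=3)
  i=4: ✓ (rhs at j=4)
  i=5: ✓ (rhs at j=5)
  i=6: ✓ (rhs at j=9; lhs holds on [6,8])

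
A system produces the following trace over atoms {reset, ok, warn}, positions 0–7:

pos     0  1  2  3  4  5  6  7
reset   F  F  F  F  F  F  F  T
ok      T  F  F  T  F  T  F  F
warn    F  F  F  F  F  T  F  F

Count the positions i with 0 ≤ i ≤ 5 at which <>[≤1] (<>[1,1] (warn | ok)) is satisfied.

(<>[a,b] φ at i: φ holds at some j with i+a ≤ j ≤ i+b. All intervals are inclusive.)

4

Evaluate at each i in [0,5]:
  i=0: ✗ (none in [0,1])
  i=1: ✓ (witness j=2)
  i=2: ✓ (witness j=2)
  i=3: ✓ (witness j=4)
  i=4: ✓ (witness j=4)
  i=5: ✗ (none in [5,6])
Positions where it holds: {1, 2, 3, 4} → 4.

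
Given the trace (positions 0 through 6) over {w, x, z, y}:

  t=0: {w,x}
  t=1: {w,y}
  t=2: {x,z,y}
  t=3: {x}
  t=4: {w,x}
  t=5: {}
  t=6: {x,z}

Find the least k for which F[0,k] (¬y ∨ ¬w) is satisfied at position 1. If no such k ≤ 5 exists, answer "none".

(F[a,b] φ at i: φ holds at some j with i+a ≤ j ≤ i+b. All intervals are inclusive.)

1

Scan j = 1,2,… for (¬y ∨ ¬w):
  j=1: fails
  j=2: holds
First hit at j=2, so smallest k = 2-1 = 1.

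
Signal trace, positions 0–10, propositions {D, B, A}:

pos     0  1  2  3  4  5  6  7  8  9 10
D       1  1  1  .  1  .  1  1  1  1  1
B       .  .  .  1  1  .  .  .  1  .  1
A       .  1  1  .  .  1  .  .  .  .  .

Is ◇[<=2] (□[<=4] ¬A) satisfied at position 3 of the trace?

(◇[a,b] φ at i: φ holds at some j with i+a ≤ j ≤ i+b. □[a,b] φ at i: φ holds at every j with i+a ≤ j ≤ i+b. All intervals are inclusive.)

No

Check □[<=4] ¬A at each j in [3,5]:
  j=3: fails at 5
  j=4: fails at 5
  j=5: fails at 5
No position in the window satisfies it → formula fails.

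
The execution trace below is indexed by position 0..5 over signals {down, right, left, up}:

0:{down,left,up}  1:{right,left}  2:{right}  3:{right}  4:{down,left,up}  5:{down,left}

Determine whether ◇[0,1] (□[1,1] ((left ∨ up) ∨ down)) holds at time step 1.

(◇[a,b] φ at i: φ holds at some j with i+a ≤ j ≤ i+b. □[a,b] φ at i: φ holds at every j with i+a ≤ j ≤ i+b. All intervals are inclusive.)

Check □[1,1] ((left ∨ up) ∨ down) at each j in [1,2]:
  j=1: fails at 2
  j=2: fails at 3
No position in the window satisfies it → formula fails.

Does not hold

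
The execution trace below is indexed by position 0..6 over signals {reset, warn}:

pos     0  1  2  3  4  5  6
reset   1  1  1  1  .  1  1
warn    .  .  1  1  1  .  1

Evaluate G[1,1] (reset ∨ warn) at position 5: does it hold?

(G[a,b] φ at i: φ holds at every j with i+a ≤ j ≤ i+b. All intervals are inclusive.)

Check (reset ∨ warn) at every j in [6,6]:
  j=6: true
All positions satisfy it → formula holds.

True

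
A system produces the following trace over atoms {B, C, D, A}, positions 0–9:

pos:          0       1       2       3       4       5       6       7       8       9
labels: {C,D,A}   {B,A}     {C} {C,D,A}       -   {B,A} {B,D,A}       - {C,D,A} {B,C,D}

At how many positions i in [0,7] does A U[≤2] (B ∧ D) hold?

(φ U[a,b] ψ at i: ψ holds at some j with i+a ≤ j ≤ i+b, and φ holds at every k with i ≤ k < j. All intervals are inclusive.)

Evaluate at each i in [0,7]:
  i=0: ✗ (no rhs in [0,2])
  i=1: ✗ (no rhs in [1,3])
  i=2: ✗ (no rhs in [2,4])
  i=3: ✗ (no rhs in [3,5])
  i=4: ✗ (lhs fails at k=4 before rhs at j=6)
  i=5: ✓ (rhs at j=6; lhs holds on [5,5])
  i=6: ✓ (rhs at j=6)
  i=7: ✗ (lhs fails at k=7 before rhs at j=9)
Positions where it holds: {5, 6} → 2.

2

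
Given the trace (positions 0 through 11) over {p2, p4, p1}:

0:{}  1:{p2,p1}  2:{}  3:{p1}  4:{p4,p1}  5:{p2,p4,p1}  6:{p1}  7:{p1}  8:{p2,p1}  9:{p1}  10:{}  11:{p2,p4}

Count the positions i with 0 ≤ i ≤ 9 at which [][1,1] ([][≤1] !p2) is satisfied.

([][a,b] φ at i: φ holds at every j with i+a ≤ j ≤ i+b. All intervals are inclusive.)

Evaluate at each i in [0,9]:
  i=0: ✗ (fails at j=1)
  i=1: ✓ (all of [2,2])
  i=2: ✓ (all of [3,3])
  i=3: ✗ (fails at j=4)
  i=4: ✗ (fails at j=5)
  i=5: ✓ (all of [6,6])
  i=6: ✗ (fails at j=7)
  i=7: ✗ (fails at j=8)
  i=8: ✓ (all of [9,9])
  i=9: ✗ (fails at j=10)
Positions where it holds: {1, 2, 5, 8} → 4.

4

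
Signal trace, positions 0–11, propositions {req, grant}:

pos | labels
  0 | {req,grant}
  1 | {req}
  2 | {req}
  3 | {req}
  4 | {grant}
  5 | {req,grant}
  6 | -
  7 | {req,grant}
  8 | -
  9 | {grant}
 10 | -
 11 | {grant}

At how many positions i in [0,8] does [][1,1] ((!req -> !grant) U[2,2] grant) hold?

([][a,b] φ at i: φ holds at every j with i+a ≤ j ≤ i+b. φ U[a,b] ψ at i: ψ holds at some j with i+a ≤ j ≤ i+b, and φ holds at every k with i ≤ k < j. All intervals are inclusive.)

Evaluate at each i in [0,8]:
  i=0: ✗ (fails at j=1)
  i=1: ✓ (all of [2,2])
  i=2: ✗ (fails at j=3)
  i=3: ✗ (fails at j=4)
  i=4: ✓ (all of [5,5])
  i=5: ✗ (fails at j=6)
  i=6: ✓ (all of [7,7])
  i=7: ✗ (fails at j=8)
  i=8: ✗ (fails at j=9)
Positions where it holds: {1, 4, 6} → 3.

3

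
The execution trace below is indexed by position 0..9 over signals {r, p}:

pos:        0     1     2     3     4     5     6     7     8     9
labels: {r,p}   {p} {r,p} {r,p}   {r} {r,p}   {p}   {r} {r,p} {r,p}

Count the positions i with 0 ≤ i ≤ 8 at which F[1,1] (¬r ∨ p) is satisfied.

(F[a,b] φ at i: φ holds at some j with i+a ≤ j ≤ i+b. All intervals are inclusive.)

Evaluate at each i in [0,8]:
  i=0: ✓ (witness j=1)
  i=1: ✓ (witness j=2)
  i=2: ✓ (witness j=3)
  i=3: ✗ (none in [4,4])
  i=4: ✓ (witness j=5)
  i=5: ✓ (witness j=6)
  i=6: ✗ (none in [7,7])
  i=7: ✓ (witness j=8)
  i=8: ✓ (witness j=9)
Positions where it holds: {0, 1, 2, 4, 5, 7, 8} → 7.

7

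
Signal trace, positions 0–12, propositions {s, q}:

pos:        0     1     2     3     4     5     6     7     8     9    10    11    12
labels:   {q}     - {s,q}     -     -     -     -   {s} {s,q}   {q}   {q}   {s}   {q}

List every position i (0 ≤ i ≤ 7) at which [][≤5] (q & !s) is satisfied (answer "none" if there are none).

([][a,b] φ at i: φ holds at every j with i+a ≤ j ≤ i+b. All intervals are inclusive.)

none

Evaluate at each i in [0,7]:
  i=0: ✗ (fails at j=1)
  i=1: ✗ (fails at j=1)
  i=2: ✗ (fails at j=2)
  i=3: ✗ (fails at j=3)
  i=4: ✗ (fails at j=4)
  i=5: ✗ (fails at j=5)
  i=6: ✗ (fails at j=6)
  i=7: ✗ (fails at j=7)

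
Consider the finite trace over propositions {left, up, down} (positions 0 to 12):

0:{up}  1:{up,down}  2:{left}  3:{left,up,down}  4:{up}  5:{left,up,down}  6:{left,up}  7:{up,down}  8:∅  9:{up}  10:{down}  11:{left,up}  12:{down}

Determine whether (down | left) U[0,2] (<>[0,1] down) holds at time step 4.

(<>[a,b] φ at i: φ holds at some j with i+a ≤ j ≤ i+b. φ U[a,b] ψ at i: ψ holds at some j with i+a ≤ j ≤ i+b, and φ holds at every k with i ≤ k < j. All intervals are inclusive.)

Need some j in [4,6] with <>[0,1] down, and (down | left) at every k in [4,j-1].
  j=4: <>[0,1] down holds; no prefix to check → satisfied.

Yes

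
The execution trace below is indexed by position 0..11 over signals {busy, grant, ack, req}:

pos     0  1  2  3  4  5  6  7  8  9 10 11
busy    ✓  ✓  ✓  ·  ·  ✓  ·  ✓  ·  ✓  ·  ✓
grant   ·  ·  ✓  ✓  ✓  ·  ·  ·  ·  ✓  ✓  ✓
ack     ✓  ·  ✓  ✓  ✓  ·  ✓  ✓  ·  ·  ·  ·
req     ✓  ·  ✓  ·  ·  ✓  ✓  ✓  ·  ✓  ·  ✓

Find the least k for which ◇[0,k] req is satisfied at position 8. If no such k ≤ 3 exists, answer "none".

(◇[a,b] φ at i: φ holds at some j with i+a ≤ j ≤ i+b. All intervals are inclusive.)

Scan j = 8,9,… for req:
  j=8: fails
  j=9: holds
First hit at j=9, so smallest k = 9-8 = 1.

1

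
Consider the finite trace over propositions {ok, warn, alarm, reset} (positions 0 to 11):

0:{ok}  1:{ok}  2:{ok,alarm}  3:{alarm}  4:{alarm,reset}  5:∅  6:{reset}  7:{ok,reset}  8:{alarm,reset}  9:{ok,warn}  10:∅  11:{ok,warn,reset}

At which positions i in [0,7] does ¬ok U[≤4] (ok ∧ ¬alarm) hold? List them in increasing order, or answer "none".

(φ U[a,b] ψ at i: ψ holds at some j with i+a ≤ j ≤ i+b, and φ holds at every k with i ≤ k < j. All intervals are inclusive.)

0, 1, 3, 4, 5, 6, 7

Evaluate at each i in [0,7]:
  i=0: ✓ (rhs at j=0)
  i=1: ✓ (rhs at j=1)
  i=2: ✗ (no rhs in [2,6])
  i=3: ✓ (rhs at j=7; lhs holds on [3,6])
  i=4: ✓ (rhs at j=7; lhs holds on [4,6])
  i=5: ✓ (rhs at j=7; lhs holds on [5,6])
  i=6: ✓ (rhs at j=7; lhs holds on [6,6])
  i=7: ✓ (rhs at j=7)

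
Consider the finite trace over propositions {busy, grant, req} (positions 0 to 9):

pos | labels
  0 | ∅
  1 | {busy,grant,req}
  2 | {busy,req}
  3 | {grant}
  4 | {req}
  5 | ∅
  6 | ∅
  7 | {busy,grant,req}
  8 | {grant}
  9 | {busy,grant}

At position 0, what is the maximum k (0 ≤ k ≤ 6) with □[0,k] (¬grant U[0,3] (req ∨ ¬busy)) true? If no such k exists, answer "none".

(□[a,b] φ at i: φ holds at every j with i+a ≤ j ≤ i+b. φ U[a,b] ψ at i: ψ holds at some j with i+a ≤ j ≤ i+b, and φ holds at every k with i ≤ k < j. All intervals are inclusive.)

(¬grant U[0,3] (req ∨ ¬busy)) must hold from j=0 onward; find where it first fails.
  j=0: holds
  j=1: holds
  j=2: holds
  j=3: holds
  j=4: holds
  j=5: holds
  j=6: holds
Holds through j=6; largest k = 6.

6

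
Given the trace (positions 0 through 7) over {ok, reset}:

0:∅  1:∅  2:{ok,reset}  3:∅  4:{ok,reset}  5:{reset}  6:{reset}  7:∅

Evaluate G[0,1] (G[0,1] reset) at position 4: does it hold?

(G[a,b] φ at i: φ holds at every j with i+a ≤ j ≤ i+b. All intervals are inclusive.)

Check G[0,1] reset at every j in [4,5]:
  j=4: holds on [4,5]
  j=5: holds on [5,6]
All positions satisfy it → formula holds.

True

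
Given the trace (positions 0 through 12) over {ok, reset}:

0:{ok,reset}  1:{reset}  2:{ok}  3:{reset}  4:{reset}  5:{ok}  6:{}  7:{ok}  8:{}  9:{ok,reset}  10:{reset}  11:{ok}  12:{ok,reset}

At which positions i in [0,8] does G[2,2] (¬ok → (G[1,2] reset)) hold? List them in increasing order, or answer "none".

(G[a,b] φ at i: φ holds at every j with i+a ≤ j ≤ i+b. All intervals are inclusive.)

0, 3, 5, 6, 7

Evaluate at each i in [0,8]:
  i=0: ✓ (all of [2,2])
  i=1: ✗ (fails at j=3)
  i=2: ✗ (fails at j=4)
  i=3: ✓ (all of [5,5])
  i=4: ✗ (fails at j=6)
  i=5: ✓ (all of [7,7])
  i=6: ✓ (all of [8,8])
  i=7: ✓ (all of [9,9])
  i=8: ✗ (fails at j=10)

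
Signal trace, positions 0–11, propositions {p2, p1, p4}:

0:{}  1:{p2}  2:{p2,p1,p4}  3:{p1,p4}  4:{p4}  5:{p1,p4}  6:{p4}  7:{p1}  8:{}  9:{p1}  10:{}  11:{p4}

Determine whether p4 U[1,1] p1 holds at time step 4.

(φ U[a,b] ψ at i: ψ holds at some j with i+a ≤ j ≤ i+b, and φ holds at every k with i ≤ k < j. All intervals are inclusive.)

Need some j in [5,5] with p1, and p4 at every k in [4,j-1].
  j=5: p1 holds; p4 holds at every k in [4,4] → satisfied.

Holds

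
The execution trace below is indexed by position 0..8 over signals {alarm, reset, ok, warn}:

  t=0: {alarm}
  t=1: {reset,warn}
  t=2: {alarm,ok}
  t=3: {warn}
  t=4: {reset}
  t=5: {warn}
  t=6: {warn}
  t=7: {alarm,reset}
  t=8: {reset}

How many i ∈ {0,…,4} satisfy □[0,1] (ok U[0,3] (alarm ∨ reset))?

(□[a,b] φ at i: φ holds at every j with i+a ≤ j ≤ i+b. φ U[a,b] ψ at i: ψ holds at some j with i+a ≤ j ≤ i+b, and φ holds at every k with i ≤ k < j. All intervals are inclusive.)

2

Evaluate at each i in [0,4]:
  i=0: ✓ (all of [0,1])
  i=1: ✓ (all of [1,2])
  i=2: ✗ (fails at j=3)
  i=3: ✗ (fails at j=3)
  i=4: ✗ (fails at j=5)
Positions where it holds: {0, 1} → 2.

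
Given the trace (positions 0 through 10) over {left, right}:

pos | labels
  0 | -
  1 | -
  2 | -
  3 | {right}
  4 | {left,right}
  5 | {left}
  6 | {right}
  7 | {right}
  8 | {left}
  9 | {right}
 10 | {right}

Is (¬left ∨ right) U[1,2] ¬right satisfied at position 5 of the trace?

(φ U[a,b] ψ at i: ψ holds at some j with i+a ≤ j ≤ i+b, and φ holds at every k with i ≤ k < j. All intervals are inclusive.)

Need some j in [6,7] with ¬right, and (¬left ∨ right) at every k in [5,j-1].
  j=6: ¬right false.
  j=7: ¬right false.
No j in the window works → until fails.

No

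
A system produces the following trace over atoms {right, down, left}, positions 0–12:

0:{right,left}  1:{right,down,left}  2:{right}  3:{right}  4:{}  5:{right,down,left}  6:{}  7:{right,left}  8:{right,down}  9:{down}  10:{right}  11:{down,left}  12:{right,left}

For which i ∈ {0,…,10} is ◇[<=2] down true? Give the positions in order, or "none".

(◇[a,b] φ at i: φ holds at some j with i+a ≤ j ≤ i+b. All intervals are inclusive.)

0, 1, 3, 4, 5, 6, 7, 8, 9, 10

Evaluate at each i in [0,10]:
  i=0: ✓ (witness j=1)
  i=1: ✓ (witness j=1)
  i=2: ✗ (none in [2,4])
  i=3: ✓ (witness j=5)
  i=4: ✓ (witness j=5)
  i=5: ✓ (witness j=5)
  i=6: ✓ (witness j=8)
  i=7: ✓ (witness j=8)
  i=8: ✓ (witness j=8)
  i=9: ✓ (witness j=9)
  i=10: ✓ (witness j=11)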